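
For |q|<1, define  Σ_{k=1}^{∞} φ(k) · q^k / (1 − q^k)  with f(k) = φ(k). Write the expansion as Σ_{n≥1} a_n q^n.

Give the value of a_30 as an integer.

n=30: 30·1 15·2 10·3 6·5 5·6 3·10 2·15 1·30  φ→[8+8+4+2+4+2+1+1]=30

a_30 = 30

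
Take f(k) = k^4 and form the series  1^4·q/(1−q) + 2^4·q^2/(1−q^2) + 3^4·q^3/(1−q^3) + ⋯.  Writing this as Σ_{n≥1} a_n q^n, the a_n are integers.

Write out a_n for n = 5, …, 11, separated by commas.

626, 1394, 2402, 4369, 6643, 10642, 14642

d|5:{1,5}  Σf=1+625=626
[q^6] f(1)=1,f(2)=16,f(3)=81,f(6)=1296 ⇒ 1394
n=7: 1·7 7·1  f→[1+2401]=2402
d|8:{8,4,2,1}  Σf=4096+256+16+1=4369
q^9  k|9↦f(k): 9:6561 3:81 1:1  a_9=6643
[q^10] f(1)=1,f(2)=16,f(5)=625,f(10)=10000 ⇒ 10642
n=11: 1·11 11·1  f→[1+14641]=14642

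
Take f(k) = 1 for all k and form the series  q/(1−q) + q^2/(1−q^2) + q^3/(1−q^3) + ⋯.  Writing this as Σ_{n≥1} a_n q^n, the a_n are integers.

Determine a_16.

a_16 = 5

q^16  k|16↦f(k): 16:1 8:1 4:1 2:1 1:1  a_16=5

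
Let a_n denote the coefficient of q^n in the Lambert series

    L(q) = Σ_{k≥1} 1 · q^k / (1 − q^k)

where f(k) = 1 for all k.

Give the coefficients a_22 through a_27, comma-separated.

4, 2, 8, 3, 4, 4

[q^22] f(1)=1,f(2)=1,f(11)=1,f(22)=1 ⇒ 4
[q^23] f(1)=1,f(23)=1 ⇒ 2
d|24:{24,12,8,6,4,3,2,1}  Σf=1+1+1+1+1+1+1+1=8
d|25:{25,5,1}  Σf=1+1+1=3
d|26:{1,2,13,26}  Σf=1+1+1+1=4
[q^27] f(1)=1,f(3)=1,f(9)=1,f(27)=1 ⇒ 4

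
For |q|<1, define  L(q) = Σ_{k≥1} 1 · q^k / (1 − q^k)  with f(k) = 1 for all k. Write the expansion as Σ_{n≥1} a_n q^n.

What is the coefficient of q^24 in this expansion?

d|24:{1,2,3,4,6,8,12,24}  Σf=1+1+1+1+1+1+1+1=8

a_24 = 8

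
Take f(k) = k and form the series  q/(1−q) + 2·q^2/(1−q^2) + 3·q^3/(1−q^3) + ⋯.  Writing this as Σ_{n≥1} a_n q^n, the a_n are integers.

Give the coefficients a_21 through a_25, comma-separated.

32, 36, 24, 60, 31

d|21:{1,3,7,21}  Σf=1+3+7+21=32
[q^22] f(22)=22,f(11)=11,f(2)=2,f(1)=1 ⇒ 36
q^23  k|23↦f(k): 1:1 23:23  a_23=24
q^24  k|24↦f(k): 24:24 12:12 8:8 6:6 4:4 3:3 2:2 1:1  a_24=60
n=25: 1·25 5·5 25·1  f→[1+5+25]=31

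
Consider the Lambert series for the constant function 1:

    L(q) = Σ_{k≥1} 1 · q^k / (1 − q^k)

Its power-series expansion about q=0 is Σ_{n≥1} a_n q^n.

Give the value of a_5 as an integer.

[q^5] f(5)=1,f(1)=1 ⇒ 2

a_5 = 2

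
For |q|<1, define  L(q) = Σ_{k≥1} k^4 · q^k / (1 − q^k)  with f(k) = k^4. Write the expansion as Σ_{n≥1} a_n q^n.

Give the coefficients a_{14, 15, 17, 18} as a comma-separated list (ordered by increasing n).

40834, 51332, 83522, 112931

[q^14] f(1)=1,f(2)=16,f(7)=2401,f(14)=38416 ⇒ 40834
n=15: 1·15 3·5 5·3 15·1  f→[1+81+625+50625]=51332
[q^17] f(1)=1,f(17)=83521 ⇒ 83522
d|18:{1,2,3,6,9,18}  Σf=1+16+81+1296+6561+104976=112931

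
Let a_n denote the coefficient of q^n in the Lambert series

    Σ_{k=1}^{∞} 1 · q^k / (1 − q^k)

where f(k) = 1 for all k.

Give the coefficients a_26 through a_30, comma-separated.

4, 4, 6, 2, 8

n=26: 26·1 13·2 2·13 1·26  f→[1+1+1+1]=4
q^27  k|27↦f(k): 1:1 3:1 9:1 27:1  a_27=4
d|28:{1,2,4,7,14,28}  Σf=1+1+1+1+1+1=6
d|29:{1,29}  Σf=1+1=2
d|30:{30,15,10,6,5,3,2,1}  Σf=1+1+1+1+1+1+1+1=8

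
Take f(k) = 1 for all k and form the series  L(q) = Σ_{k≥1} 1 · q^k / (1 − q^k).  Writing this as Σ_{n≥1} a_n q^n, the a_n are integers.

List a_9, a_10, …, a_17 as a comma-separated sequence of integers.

3, 4, 2, 6, 2, 4, 4, 5, 2

[q^9] f(1)=1,f(3)=1,f(9)=1 ⇒ 3
[q^10] f(1)=1,f(2)=1,f(5)=1,f(10)=1 ⇒ 4
n=11: 11·1 1·11  f→[1+1]=2
[q^12] f(1)=1,f(2)=1,f(3)=1,f(4)=1,f(6)=1,f(12)=1 ⇒ 6
d|13:{1,13}  Σf=1+1=2
q^14  k|14↦f(k): 14:1 7:1 2:1 1:1  a_14=4
n=15: 15·1 5·3 3·5 1·15  f→[1+1+1+1]=4
q^16  k|16↦f(k): 1:1 2:1 4:1 8:1 16:1  a_16=5
q^17  k|17↦f(k): 1:1 17:1  a_17=2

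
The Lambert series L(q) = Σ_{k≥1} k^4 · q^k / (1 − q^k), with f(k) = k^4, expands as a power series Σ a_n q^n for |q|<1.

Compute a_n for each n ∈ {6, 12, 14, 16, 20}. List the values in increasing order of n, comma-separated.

[q^6] f(6)=1296,f(3)=81,f(2)=16,f(1)=1 ⇒ 1394
n=12: 12·1 6·2 4·3 3·4 2·6 1·12  f→[20736+1296+256+81+16+1]=22386
d|14:{1,2,7,14}  Σf=1+16+2401+38416=40834
n=16: 1·16 2·8 4·4 8·2 16·1  f→[1+16+256+4096+65536]=69905
[q^20] f(1)=1,f(2)=16,f(4)=256,f(5)=625,f(10)=10000,f(20)=160000 ⇒ 170898

1394, 22386, 40834, 69905, 170898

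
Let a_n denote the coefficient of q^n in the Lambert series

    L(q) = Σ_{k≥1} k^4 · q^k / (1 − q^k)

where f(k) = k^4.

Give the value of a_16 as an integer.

a_16 = 69905

d|16:{16,8,4,2,1}  Σf=65536+4096+256+16+1=69905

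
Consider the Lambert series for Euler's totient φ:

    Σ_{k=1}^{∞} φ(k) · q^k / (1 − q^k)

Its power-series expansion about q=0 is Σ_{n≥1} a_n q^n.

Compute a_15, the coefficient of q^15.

n=15: 1·15 3·5 5·3 15·1  φ→[1+2+4+8]=15

a_15 = 15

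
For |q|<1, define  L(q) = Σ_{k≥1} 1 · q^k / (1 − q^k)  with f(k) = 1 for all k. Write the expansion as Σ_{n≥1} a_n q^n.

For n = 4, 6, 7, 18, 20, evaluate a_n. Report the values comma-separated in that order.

d|4:{1,2,4}  Σf=1+1+1=3
q^6  k|6↦f(k): 6:1 3:1 2:1 1:1  a_6=4
[q^7] f(1)=1,f(7)=1 ⇒ 2
n=18: 18·1 9·2 6·3 3·6 2·9 1·18  f→[1+1+1+1+1+1]=6
n=20: 20·1 10·2 5·4 4·5 2·10 1·20  f→[1+1+1+1+1+1]=6

3, 4, 2, 6, 6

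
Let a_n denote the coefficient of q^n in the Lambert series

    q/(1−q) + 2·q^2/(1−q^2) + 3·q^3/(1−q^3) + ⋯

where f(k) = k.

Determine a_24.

q^24  k|24↦f(k): 1:1 2:2 3:3 4:4 6:6 8:8 12:12 24:24  a_24=60

a_24 = 60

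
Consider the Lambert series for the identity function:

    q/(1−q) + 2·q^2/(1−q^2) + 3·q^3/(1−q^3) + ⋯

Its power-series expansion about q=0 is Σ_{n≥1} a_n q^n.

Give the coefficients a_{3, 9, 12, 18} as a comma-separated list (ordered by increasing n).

4, 13, 28, 39

d|3:{3,1}  Σf=3+1=4
n=9: 1·9 3·3 9·1  f→[1+3+9]=13
d|12:{1,2,3,4,6,12}  Σf=1+2+3+4+6+12=28
q^18  k|18↦f(k): 18:18 9:9 6:6 3:3 2:2 1:1  a_18=39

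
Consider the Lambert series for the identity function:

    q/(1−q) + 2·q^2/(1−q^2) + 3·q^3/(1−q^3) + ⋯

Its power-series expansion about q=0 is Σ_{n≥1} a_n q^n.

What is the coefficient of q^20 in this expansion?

a_20 = 42

d|20:{20,10,5,4,2,1}  Σf=20+10+5+4+2+1=42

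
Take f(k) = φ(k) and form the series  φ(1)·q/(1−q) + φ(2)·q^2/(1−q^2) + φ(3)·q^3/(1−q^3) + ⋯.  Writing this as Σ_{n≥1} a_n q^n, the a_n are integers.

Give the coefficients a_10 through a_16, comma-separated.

d|10:{1,2,5,10}  Σφ=1+1+4+4=10
[q^11] φ(11)=10,φ(1)=1 ⇒ 11
n=12: 12·1 6·2 4·3 3·4 2·6 1·12  φ→[4+2+2+2+1+1]=12
n=13: 13·1 1·13  φ→[12+1]=13
d|14:{1,2,7,14}  Σφ=1+1+6+6=14
d|15:{15,5,3,1}  Σφ=8+4+2+1=15
q^16  k|16↦φ(k): 1:1 2:1 4:2 8:4 16:8  a_16=16

10, 11, 12, 13, 14, 15, 16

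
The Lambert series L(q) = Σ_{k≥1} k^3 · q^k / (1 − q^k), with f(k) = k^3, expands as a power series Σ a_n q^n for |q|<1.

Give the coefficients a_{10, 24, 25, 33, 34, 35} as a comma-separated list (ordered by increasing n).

n=10: 1·10 2·5 5·2 10·1  f→[1+8+125+1000]=1134
d|24:{1,2,3,4,6,8,12,24}  Σf=1+8+27+64+216+512+1728+13824=16380
q^25  k|25↦f(k): 25:15625 5:125 1:1  a_25=15751
n=33: 1·33 3·11 11·3 33·1  f→[1+27+1331+35937]=37296
q^34  k|34↦f(k): 1:1 2:8 17:4913 34:39304  a_34=44226
d|35:{1,5,7,35}  Σf=1+125+343+42875=43344

1134, 16380, 15751, 37296, 44226, 43344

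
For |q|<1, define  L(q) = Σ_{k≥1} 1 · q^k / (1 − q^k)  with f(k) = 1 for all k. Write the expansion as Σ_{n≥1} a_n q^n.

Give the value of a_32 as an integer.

a_32 = 6

[q^32] f(1)=1,f(2)=1,f(4)=1,f(8)=1,f(16)=1,f(32)=1 ⇒ 6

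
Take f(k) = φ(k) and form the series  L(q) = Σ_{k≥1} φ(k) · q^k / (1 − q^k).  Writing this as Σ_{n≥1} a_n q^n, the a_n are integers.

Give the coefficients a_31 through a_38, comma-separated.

q^31  k|31↦φ(k): 31:30 1:1  a_31=31
n=32: 1·32 2·16 4·8 8·4 16·2 32·1  φ→[1+1+2+4+8+16]=32
q^33  k|33↦φ(k): 33:20 11:10 3:2 1:1  a_33=33
q^34  k|34↦φ(k): 1:1 2:1 17:16 34:16  a_34=34
q^35  k|35↦φ(k): 1:1 5:4 7:6 35:24  a_35=35
q^36  k|36↦φ(k): 1:1 2:1 3:2 4:2 6:2 9:6 12:4 18:6 36:12  a_36=36
[q^37] φ(1)=1,φ(37)=36 ⇒ 37
q^38  k|38↦φ(k): 1:1 2:1 19:18 38:18  a_38=38

31, 32, 33, 34, 35, 36, 37, 38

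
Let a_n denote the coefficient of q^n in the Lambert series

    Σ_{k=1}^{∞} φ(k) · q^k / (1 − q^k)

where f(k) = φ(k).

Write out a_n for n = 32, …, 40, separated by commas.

[q^32] φ(1)=1,φ(2)=1,φ(4)=2,φ(8)=4,φ(16)=8,φ(32)=16 ⇒ 32
q^33  k|33↦φ(k): 1:1 3:2 11:10 33:20  a_33=33
q^34  k|34↦φ(k): 34:16 17:16 2:1 1:1  a_34=34
d|35:{1,5,7,35}  Σφ=1+4+6+24=35
n=36: 36·1 18·2 12·3 9·4 6·6 4·9 3·12 2·18 1·36  φ→[12+6+4+6+2+2+2+1+1]=36
d|37:{1,37}  Σφ=1+36=37
d|38:{1,2,19,38}  Σφ=1+1+18+18=38
d|39:{39,13,3,1}  Σφ=24+12+2+1=39
q^40  k|40↦φ(k): 40:16 20:8 10:4 8:4 5:4 4:2 2:1 1:1  a_40=40

32, 33, 34, 35, 36, 37, 38, 39, 40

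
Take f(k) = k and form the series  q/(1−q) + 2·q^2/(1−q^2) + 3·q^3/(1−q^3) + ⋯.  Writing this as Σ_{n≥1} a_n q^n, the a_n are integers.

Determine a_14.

q^14  k|14↦f(k): 1:1 2:2 7:7 14:14  a_14=24

a_14 = 24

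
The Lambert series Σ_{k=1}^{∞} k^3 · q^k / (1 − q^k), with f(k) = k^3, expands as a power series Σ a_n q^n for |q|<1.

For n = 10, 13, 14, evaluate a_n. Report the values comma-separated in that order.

1134, 2198, 3096

[q^10] f(10)=1000,f(5)=125,f(2)=8,f(1)=1 ⇒ 1134
d|13:{1,13}  Σf=1+2197=2198
n=14: 14·1 7·2 2·7 1·14  f→[2744+343+8+1]=3096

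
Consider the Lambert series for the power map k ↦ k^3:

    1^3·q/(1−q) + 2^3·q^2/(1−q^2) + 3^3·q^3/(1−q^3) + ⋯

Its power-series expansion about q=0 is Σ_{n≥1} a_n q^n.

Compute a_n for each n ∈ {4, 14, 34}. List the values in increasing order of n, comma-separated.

73, 3096, 44226

n=4: 4·1 2·2 1·4  f→[64+8+1]=73
q^14  k|14↦f(k): 1:1 2:8 7:343 14:2744  a_14=3096
q^34  k|34↦f(k): 34:39304 17:4913 2:8 1:1  a_34=44226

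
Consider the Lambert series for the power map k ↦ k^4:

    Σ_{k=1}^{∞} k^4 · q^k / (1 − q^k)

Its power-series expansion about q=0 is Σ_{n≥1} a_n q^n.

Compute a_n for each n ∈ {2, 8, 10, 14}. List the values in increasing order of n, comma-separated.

d|2:{2,1}  Σf=16+1=17
[q^8] f(8)=4096,f(4)=256,f(2)=16,f(1)=1 ⇒ 4369
q^10  k|10↦f(k): 1:1 2:16 5:625 10:10000  a_10=10642
n=14: 1·14 2·7 7·2 14·1  f→[1+16+2401+38416]=40834

17, 4369, 10642, 40834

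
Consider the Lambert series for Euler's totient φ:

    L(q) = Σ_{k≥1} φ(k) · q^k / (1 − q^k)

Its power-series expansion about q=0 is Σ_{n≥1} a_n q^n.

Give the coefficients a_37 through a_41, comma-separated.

q^37  k|37↦φ(k): 37:36 1:1  a_37=37
[q^38] φ(38)=18,φ(19)=18,φ(2)=1,φ(1)=1 ⇒ 38
d|39:{39,13,3,1}  Σφ=24+12+2+1=39
n=40: 40·1 20·2 10·4 8·5 5·8 4·10 2·20 1·40  φ→[16+8+4+4+4+2+1+1]=40
q^41  k|41↦φ(k): 1:1 41:40  a_41=41

37, 38, 39, 40, 41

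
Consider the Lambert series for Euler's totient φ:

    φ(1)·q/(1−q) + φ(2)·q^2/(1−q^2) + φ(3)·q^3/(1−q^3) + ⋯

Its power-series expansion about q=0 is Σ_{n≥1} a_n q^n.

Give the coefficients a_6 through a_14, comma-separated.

[q^6] φ(6)=2,φ(3)=2,φ(2)=1,φ(1)=1 ⇒ 6
q^7  k|7↦φ(k): 1:1 7:6  a_7=7
[q^8] φ(1)=1,φ(2)=1,φ(4)=2,φ(8)=4 ⇒ 8
d|9:{9,3,1}  Σφ=6+2+1=9
n=10: 1·10 2·5 5·2 10·1  φ→[1+1+4+4]=10
q^11  k|11↦φ(k): 1:1 11:10  a_11=11
n=12: 12·1 6·2 4·3 3·4 2·6 1·12  φ→[4+2+2+2+1+1]=12
[q^13] φ(1)=1,φ(13)=12 ⇒ 13
n=14: 14·1 7·2 2·7 1·14  φ→[6+6+1+1]=14

6, 7, 8, 9, 10, 11, 12, 13, 14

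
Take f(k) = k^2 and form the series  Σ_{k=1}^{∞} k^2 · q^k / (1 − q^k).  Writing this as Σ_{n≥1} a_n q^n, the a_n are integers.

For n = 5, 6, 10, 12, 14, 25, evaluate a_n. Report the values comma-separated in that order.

q^5  k|5↦f(k): 1:1 5:25  a_5=26
d|6:{1,2,3,6}  Σf=1+4+9+36=50
[q^10] f(10)=100,f(5)=25,f(2)=4,f(1)=1 ⇒ 130
[q^12] f(1)=1,f(2)=4,f(3)=9,f(4)=16,f(6)=36,f(12)=144 ⇒ 210
n=14: 14·1 7·2 2·7 1·14  f→[196+49+4+1]=250
q^25  k|25↦f(k): 25:625 5:25 1:1  a_25=651

26, 50, 130, 210, 250, 651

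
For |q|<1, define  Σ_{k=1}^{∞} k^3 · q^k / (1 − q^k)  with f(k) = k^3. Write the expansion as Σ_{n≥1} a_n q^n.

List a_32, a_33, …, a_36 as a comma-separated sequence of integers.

d|32:{1,2,4,8,16,32}  Σf=1+8+64+512+4096+32768=37449
d|33:{33,11,3,1}  Σf=35937+1331+27+1=37296
d|34:{34,17,2,1}  Σf=39304+4913+8+1=44226
q^35  k|35↦f(k): 35:42875 7:343 5:125 1:1  a_35=43344
n=36: 36·1 18·2 12·3 9·4 6·6 4·9 3·12 2·18 1·36  f→[46656+5832+1728+729+216+64+27+8+1]=55261

37449, 37296, 44226, 43344, 55261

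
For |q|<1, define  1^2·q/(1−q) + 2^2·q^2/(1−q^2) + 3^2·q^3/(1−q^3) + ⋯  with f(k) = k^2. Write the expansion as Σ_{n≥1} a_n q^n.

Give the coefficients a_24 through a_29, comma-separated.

[q^24] f(1)=1,f(2)=4,f(3)=9,f(4)=16,f(6)=36,f(8)=64,f(12)=144,f(24)=576 ⇒ 850
d|25:{1,5,25}  Σf=1+25+625=651
n=26: 1·26 2·13 13·2 26·1  f→[1+4+169+676]=850
[q^27] f(1)=1,f(3)=9,f(9)=81,f(27)=729 ⇒ 820
d|28:{1,2,4,7,14,28}  Σf=1+4+16+49+196+784=1050
d|29:{29,1}  Σf=841+1=842

850, 651, 850, 820, 1050, 842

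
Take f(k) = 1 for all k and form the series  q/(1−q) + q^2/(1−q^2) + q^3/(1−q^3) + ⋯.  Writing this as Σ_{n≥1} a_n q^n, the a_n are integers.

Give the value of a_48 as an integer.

d|48:{48,24,16,12,8,6,4,3,2,1}  Σf=1+1+1+1+1+1+1+1+1+1=10

a_48 = 10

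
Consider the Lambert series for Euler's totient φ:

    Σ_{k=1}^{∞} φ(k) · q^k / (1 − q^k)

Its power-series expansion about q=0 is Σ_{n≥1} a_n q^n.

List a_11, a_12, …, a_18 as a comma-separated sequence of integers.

d|11:{1,11}  Σφ=1+10=11
[q^12] φ(1)=1,φ(2)=1,φ(3)=2,φ(4)=2,φ(6)=2,φ(12)=4 ⇒ 12
[q^13] φ(1)=1,φ(13)=12 ⇒ 13
q^14  k|14↦φ(k): 1:1 2:1 7:6 14:6  a_14=14
q^15  k|15↦φ(k): 1:1 3:2 5:4 15:8  a_15=15
d|16:{1,2,4,8,16}  Σφ=1+1+2+4+8=16
q^17  k|17↦φ(k): 17:16 1:1  a_17=17
n=18: 18·1 9·2 6·3 3·6 2·9 1·18  φ→[6+6+2+2+1+1]=18

11, 12, 13, 14, 15, 16, 17, 18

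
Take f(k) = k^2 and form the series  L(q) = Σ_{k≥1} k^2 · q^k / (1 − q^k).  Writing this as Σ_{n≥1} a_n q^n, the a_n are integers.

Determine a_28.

a_28 = 1050

d|28:{1,2,4,7,14,28}  Σf=1+4+16+49+196+784=1050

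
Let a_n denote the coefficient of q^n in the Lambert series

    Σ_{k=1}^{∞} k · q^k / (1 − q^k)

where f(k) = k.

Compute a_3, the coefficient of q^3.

q^3  k|3↦f(k): 1:1 3:3  a_3=4

a_3 = 4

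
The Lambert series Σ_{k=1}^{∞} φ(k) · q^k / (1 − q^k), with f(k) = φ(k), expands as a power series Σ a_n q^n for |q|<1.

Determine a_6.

[q^6] φ(6)=2,φ(3)=2,φ(2)=1,φ(1)=1 ⇒ 6

a_6 = 6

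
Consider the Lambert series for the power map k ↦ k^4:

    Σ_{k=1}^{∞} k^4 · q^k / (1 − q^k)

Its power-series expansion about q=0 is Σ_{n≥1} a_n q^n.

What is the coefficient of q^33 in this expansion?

a_33 = 1200644

n=33: 1·33 3·11 11·3 33·1  f→[1+81+14641+1185921]=1200644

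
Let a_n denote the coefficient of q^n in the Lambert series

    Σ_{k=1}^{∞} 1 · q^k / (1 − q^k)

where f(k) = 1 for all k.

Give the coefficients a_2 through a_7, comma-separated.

n=2: 2·1 1·2  f→[1+1]=2
n=3: 3·1 1·3  f→[1+1]=2
d|4:{1,2,4}  Σf=1+1+1=3
[q^5] f(5)=1,f(1)=1 ⇒ 2
d|6:{1,2,3,6}  Σf=1+1+1+1=4
[q^7] f(1)=1,f(7)=1 ⇒ 2

2, 2, 3, 2, 4, 2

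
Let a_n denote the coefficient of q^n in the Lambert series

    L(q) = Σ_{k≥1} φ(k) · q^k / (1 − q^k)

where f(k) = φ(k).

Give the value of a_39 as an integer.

q^39  k|39↦φ(k): 1:1 3:2 13:12 39:24  a_39=39

a_39 = 39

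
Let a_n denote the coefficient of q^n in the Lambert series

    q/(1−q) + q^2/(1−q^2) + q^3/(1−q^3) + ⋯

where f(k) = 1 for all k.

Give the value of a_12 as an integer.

a_12 = 6

n=12: 1·12 2·6 3·4 4·3 6·2 12·1  f→[1+1+1+1+1+1]=6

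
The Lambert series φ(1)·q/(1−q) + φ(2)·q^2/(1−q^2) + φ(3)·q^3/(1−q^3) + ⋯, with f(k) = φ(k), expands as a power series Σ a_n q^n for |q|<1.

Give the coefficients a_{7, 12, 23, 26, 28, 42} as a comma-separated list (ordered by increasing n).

n=7: 1·7 7·1  φ→[1+6]=7
q^12  k|12↦φ(k): 12:4 6:2 4:2 3:2 2:1 1:1  a_12=12
[q^23] φ(1)=1,φ(23)=22 ⇒ 23
d|26:{26,13,2,1}  Σφ=12+12+1+1=26
d|28:{1,2,4,7,14,28}  Σφ=1+1+2+6+6+12=28
[q^42] φ(1)=1,φ(2)=1,φ(3)=2,φ(6)=2,φ(7)=6,φ(14)=6,φ(21)=12,φ(42)=12 ⇒ 42

7, 12, 23, 26, 28, 42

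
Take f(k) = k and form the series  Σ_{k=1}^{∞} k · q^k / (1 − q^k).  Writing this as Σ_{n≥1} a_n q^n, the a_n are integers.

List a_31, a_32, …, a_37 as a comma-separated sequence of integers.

n=31: 1·31 31·1  f→[1+31]=32
q^32  k|32↦f(k): 1:1 2:2 4:4 8:8 16:16 32:32  a_32=63
[q^33] f(1)=1,f(3)=3,f(11)=11,f(33)=33 ⇒ 48
n=34: 34·1 17·2 2·17 1·34  f→[34+17+2+1]=54
q^35  k|35↦f(k): 35:35 7:7 5:5 1:1  a_35=48
d|36:{36,18,12,9,6,4,3,2,1}  Σf=36+18+12+9+6+4+3+2+1=91
d|37:{1,37}  Σf=1+37=38

32, 63, 48, 54, 48, 91, 38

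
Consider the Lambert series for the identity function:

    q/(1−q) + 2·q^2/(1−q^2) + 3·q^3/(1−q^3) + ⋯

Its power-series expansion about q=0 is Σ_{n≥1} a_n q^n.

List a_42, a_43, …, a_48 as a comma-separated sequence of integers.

q^42  k|42↦f(k): 1:1 2:2 3:3 6:6 7:7 14:14 21:21 42:42  a_42=96
[q^43] f(43)=43,f(1)=1 ⇒ 44
q^44  k|44↦f(k): 44:44 22:22 11:11 4:4 2:2 1:1  a_44=84
q^45  k|45↦f(k): 45:45 15:15 9:9 5:5 3:3 1:1  a_45=78
n=46: 1·46 2·23 23·2 46·1  f→[1+2+23+46]=72
[q^47] f(1)=1,f(47)=47 ⇒ 48
[q^48] f(48)=48,f(24)=24,f(16)=16,f(12)=12,f(8)=8,f(6)=6,f(4)=4,f(3)=3,f(2)=2,f(1)=1 ⇒ 124

96, 44, 84, 78, 72, 48, 124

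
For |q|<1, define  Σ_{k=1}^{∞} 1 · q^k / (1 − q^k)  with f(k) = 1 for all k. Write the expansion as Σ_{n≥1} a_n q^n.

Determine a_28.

d|28:{1,2,4,7,14,28}  Σf=1+1+1+1+1+1=6

a_28 = 6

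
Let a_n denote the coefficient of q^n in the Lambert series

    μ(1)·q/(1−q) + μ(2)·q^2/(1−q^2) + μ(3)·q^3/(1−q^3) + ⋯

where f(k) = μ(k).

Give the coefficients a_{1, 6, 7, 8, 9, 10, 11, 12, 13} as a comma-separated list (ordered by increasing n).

n=1: 1·1  μ→[1]=1
n=6: 1·6 2·3 3·2 6·1  μ→[1+(-1)+(-1)+1]=0
n=7: 7·1 1·7  μ→[(-1)+1]=0
n=8: 1·8 2·4 4·2 8·1  μ→[1+(-1)+0+0]=0
[q^9] μ(1)=1,μ(3)=-1,μ(9)=0 ⇒ 0
q^10  k|10↦μ(k): 1:1 2:-1 5:-1 10:1  a_10=0
n=11: 1·11 11·1  μ→[1+(-1)]=0
[q^12] μ(1)=1,μ(2)=-1,μ(3)=-1,μ(4)=0,μ(6)=1,μ(12)=0 ⇒ 0
[q^13] μ(13)=-1,μ(1)=1 ⇒ 0

1, 0, 0, 0, 0, 0, 0, 0, 0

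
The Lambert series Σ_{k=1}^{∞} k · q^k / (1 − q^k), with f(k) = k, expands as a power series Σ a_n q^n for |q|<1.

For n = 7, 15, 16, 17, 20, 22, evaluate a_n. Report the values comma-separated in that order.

8, 24, 31, 18, 42, 36

d|7:{7,1}  Σf=7+1=8
[q^15] f(15)=15,f(5)=5,f(3)=3,f(1)=1 ⇒ 24
d|16:{1,2,4,8,16}  Σf=1+2+4+8+16=31
d|17:{1,17}  Σf=1+17=18
q^20  k|20↦f(k): 1:1 2:2 4:4 5:5 10:10 20:20  a_20=42
q^22  k|22↦f(k): 22:22 11:11 2:2 1:1  a_22=36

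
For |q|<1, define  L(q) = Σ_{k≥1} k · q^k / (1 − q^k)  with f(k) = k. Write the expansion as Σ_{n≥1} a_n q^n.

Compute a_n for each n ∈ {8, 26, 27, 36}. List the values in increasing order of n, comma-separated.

[q^8] f(8)=8,f(4)=4,f(2)=2,f(1)=1 ⇒ 15
q^26  k|26↦f(k): 1:1 2:2 13:13 26:26  a_26=42
q^27  k|27↦f(k): 27:27 9:9 3:3 1:1  a_27=40
[q^36] f(1)=1,f(2)=2,f(3)=3,f(4)=4,f(6)=6,f(9)=9,f(12)=12,f(18)=18,f(36)=36 ⇒ 91

15, 42, 40, 91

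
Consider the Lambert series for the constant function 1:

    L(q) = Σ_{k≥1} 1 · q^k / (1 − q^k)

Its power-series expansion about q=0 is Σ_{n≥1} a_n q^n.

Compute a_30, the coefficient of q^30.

a_30 = 8

q^30  k|30↦f(k): 1:1 2:1 3:1 5:1 6:1 10:1 15:1 30:1  a_30=8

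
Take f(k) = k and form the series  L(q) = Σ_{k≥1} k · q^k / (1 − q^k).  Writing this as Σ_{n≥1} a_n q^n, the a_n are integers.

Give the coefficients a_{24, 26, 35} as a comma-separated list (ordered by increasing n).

60, 42, 48

[q^24] f(1)=1,f(2)=2,f(3)=3,f(4)=4,f(6)=6,f(8)=8,f(12)=12,f(24)=24 ⇒ 60
n=26: 1·26 2·13 13·2 26·1  f→[1+2+13+26]=42
n=35: 1·35 5·7 7·5 35·1  f→[1+5+7+35]=48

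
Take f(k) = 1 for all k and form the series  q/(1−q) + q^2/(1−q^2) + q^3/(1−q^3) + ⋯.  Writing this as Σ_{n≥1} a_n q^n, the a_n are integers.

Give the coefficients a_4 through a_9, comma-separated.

n=4: 4·1 2·2 1·4  f→[1+1+1]=3
n=5: 1·5 5·1  f→[1+1]=2
q^6  k|6↦f(k): 6:1 3:1 2:1 1:1  a_6=4
n=7: 1·7 7·1  f→[1+1]=2
n=8: 1·8 2·4 4·2 8·1  f→[1+1+1+1]=4
d|9:{9,3,1}  Σf=1+1+1=3

3, 2, 4, 2, 4, 3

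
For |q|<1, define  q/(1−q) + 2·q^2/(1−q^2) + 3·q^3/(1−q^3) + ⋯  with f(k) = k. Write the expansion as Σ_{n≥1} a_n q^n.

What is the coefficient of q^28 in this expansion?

a_28 = 56

q^28  k|28↦f(k): 28:28 14:14 7:7 4:4 2:2 1:1  a_28=56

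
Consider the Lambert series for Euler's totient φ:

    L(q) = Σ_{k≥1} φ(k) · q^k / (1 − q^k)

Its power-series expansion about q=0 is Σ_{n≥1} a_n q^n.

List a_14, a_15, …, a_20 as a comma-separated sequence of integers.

[q^14] φ(14)=6,φ(7)=6,φ(2)=1,φ(1)=1 ⇒ 14
q^15  k|15↦φ(k): 15:8 5:4 3:2 1:1  a_15=15
[q^16] φ(1)=1,φ(2)=1,φ(4)=2,φ(8)=4,φ(16)=8 ⇒ 16
n=17: 1·17 17·1  φ→[1+16]=17
d|18:{18,9,6,3,2,1}  Σφ=6+6+2+2+1+1=18
n=19: 19·1 1·19  φ→[18+1]=19
q^20  k|20↦φ(k): 20:8 10:4 5:4 4:2 2:1 1:1  a_20=20

14, 15, 16, 17, 18, 19, 20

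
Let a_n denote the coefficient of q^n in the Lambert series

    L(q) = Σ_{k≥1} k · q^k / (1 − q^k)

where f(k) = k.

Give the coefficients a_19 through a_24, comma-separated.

20, 42, 32, 36, 24, 60

[q^19] f(19)=19,f(1)=1 ⇒ 20
d|20:{1,2,4,5,10,20}  Σf=1+2+4+5+10+20=42
d|21:{1,3,7,21}  Σf=1+3+7+21=32
n=22: 1·22 2·11 11·2 22·1  f→[1+2+11+22]=36
q^23  k|23↦f(k): 1:1 23:23  a_23=24
q^24  k|24↦f(k): 24:24 12:12 8:8 6:6 4:4 3:3 2:2 1:1  a_24=60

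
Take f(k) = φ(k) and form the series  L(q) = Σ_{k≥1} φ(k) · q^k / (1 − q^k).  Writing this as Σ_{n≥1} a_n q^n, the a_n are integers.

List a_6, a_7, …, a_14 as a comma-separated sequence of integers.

n=6: 6·1 3·2 2·3 1·6  φ→[2+2+1+1]=6
q^7  k|7↦φ(k): 1:1 7:6  a_7=7
q^8  k|8↦φ(k): 1:1 2:1 4:2 8:4  a_8=8
n=9: 1·9 3·3 9·1  φ→[1+2+6]=9
d|10:{10,5,2,1}  Σφ=4+4+1+1=10
[q^11] φ(11)=10,φ(1)=1 ⇒ 11
q^12  k|12↦φ(k): 1:1 2:1 3:2 4:2 6:2 12:4  a_12=12
[q^13] φ(13)=12,φ(1)=1 ⇒ 13
[q^14] φ(1)=1,φ(2)=1,φ(7)=6,φ(14)=6 ⇒ 14

6, 7, 8, 9, 10, 11, 12, 13, 14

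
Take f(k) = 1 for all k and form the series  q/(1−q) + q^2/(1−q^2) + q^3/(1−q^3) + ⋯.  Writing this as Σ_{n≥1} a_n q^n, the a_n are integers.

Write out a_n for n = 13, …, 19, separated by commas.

n=13: 1·13 13·1  f→[1+1]=2
[q^14] f(14)=1,f(7)=1,f(2)=1,f(1)=1 ⇒ 4
d|15:{1,3,5,15}  Σf=1+1+1+1=4
[q^16] f(16)=1,f(8)=1,f(4)=1,f(2)=1,f(1)=1 ⇒ 5
d|17:{1,17}  Σf=1+1=2
[q^18] f(1)=1,f(2)=1,f(3)=1,f(6)=1,f(9)=1,f(18)=1 ⇒ 6
[q^19] f(19)=1,f(1)=1 ⇒ 2

2, 4, 4, 5, 2, 6, 2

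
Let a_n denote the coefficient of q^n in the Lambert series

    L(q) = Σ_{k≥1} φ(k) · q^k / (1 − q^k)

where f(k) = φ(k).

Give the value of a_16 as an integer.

q^16  k|16↦φ(k): 1:1 2:1 4:2 8:4 16:8  a_16=16

a_16 = 16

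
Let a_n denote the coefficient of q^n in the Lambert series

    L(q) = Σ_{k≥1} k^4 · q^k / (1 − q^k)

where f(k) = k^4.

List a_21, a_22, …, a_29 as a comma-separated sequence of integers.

[q^21] f(1)=1,f(3)=81,f(7)=2401,f(21)=194481 ⇒ 196964
[q^22] f(22)=234256,f(11)=14641,f(2)=16,f(1)=1 ⇒ 248914
q^23  k|23↦f(k): 1:1 23:279841  a_23=279842
n=24: 1·24 2·12 3·8 4·6 6·4 8·3 12·2 24·1  f→[1+16+81+256+1296+4096+20736+331776]=358258
n=25: 25·1 5·5 1·25  f→[390625+625+1]=391251
q^26  k|26↦f(k): 1:1 2:16 13:28561 26:456976  a_26=485554
n=27: 27·1 9·3 3·9 1·27  f→[531441+6561+81+1]=538084
q^28  k|28↦f(k): 1:1 2:16 4:256 7:2401 14:38416 28:614656  a_28=655746
q^29  k|29↦f(k): 1:1 29:707281  a_29=707282

196964, 248914, 279842, 358258, 391251, 485554, 538084, 655746, 707282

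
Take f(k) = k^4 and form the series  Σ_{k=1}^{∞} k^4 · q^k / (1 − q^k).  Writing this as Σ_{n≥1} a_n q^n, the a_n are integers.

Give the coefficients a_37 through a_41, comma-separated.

1874162, 2215474, 2342084, 2734994, 2825762

n=37: 37·1 1·37  f→[1874161+1]=1874162
d|38:{38,19,2,1}  Σf=2085136+130321+16+1=2215474
d|39:{1,3,13,39}  Σf=1+81+28561+2313441=2342084
d|40:{1,2,4,5,8,10,20,40}  Σf=1+16+256+625+4096+10000+160000+2560000=2734994
q^41  k|41↦f(k): 41:2825761 1:1  a_41=2825762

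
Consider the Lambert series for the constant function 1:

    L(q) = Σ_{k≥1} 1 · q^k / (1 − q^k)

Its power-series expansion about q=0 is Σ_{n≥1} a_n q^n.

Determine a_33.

q^33  k|33↦f(k): 1:1 3:1 11:1 33:1  a_33=4

a_33 = 4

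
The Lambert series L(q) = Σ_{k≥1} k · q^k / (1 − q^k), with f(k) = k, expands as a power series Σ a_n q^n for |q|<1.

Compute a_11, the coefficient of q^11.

q^11  k|11↦f(k): 11:11 1:1  a_11=12

a_11 = 12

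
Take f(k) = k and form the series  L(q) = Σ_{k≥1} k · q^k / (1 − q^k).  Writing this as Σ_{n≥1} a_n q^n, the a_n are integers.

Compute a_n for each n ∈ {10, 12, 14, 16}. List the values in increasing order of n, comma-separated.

n=10: 10·1 5·2 2·5 1·10  f→[10+5+2+1]=18
d|12:{12,6,4,3,2,1}  Σf=12+6+4+3+2+1=28
n=14: 14·1 7·2 2·7 1·14  f→[14+7+2+1]=24
q^16  k|16↦f(k): 16:16 8:8 4:4 2:2 1:1  a_16=31

18, 28, 24, 31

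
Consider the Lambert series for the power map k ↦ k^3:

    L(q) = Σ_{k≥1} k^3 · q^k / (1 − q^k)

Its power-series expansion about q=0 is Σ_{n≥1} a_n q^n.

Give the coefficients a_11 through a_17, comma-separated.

1332, 2044, 2198, 3096, 3528, 4681, 4914

[q^11] f(11)=1331,f(1)=1 ⇒ 1332
[q^12] f(12)=1728,f(6)=216,f(4)=64,f(3)=27,f(2)=8,f(1)=1 ⇒ 2044
[q^13] f(13)=2197,f(1)=1 ⇒ 2198
d|14:{14,7,2,1}  Σf=2744+343+8+1=3096
d|15:{15,5,3,1}  Σf=3375+125+27+1=3528
q^16  k|16↦f(k): 16:4096 8:512 4:64 2:8 1:1  a_16=4681
[q^17] f(17)=4913,f(1)=1 ⇒ 4914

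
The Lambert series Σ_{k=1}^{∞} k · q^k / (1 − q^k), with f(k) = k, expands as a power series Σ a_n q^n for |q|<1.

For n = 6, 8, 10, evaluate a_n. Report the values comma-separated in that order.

[q^6] f(6)=6,f(3)=3,f(2)=2,f(1)=1 ⇒ 12
d|8:{1,2,4,8}  Σf=1+2+4+8=15
n=10: 1·10 2·5 5·2 10·1  f→[1+2+5+10]=18

12, 15, 18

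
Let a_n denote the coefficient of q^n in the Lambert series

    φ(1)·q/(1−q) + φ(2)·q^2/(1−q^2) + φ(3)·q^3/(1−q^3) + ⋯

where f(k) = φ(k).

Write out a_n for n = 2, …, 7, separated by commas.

n=2: 1·2 2·1  φ→[1+1]=2
n=3: 1·3 3·1  φ→[1+2]=3
d|4:{1,2,4}  Σφ=1+1+2=4
n=5: 5·1 1·5  φ→[4+1]=5
d|6:{6,3,2,1}  Σφ=2+2+1+1=6
[q^7] φ(1)=1,φ(7)=6 ⇒ 7

2, 3, 4, 5, 6, 7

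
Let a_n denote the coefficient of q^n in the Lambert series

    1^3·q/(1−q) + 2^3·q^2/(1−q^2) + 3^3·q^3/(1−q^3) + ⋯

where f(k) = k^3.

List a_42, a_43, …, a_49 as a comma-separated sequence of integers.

86688, 79508, 97236, 95382, 109512, 103824, 131068, 117993

n=42: 1·42 2·21 3·14 6·7 7·6 14·3 21·2 42·1  f→[1+8+27+216+343+2744+9261+74088]=86688
[q^43] f(1)=1,f(43)=79507 ⇒ 79508
q^44  k|44↦f(k): 1:1 2:8 4:64 11:1331 22:10648 44:85184  a_44=97236
n=45: 1·45 3·15 5·9 9·5 15·3 45·1  f→[1+27+125+729+3375+91125]=95382
d|46:{46,23,2,1}  Σf=97336+12167+8+1=109512
[q^47] f(1)=1,f(47)=103823 ⇒ 103824
q^48  k|48↦f(k): 1:1 2:8 3:27 4:64 6:216 8:512 12:1728 16:4096 24:13824 48:110592  a_48=131068
q^49  k|49↦f(k): 1:1 7:343 49:117649  a_49=117993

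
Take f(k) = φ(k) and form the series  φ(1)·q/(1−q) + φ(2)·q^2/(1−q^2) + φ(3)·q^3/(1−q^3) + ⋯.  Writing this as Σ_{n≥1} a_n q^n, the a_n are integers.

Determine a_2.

[q^2] φ(2)=1,φ(1)=1 ⇒ 2

a_2 = 2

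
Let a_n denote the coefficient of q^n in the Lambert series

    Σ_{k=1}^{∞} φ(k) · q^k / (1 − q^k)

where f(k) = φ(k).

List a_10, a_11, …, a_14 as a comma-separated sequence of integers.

[q^10] φ(10)=4,φ(5)=4,φ(2)=1,φ(1)=1 ⇒ 10
d|11:{11,1}  Σφ=10+1=11
n=12: 1·12 2·6 3·4 4·3 6·2 12·1  φ→[1+1+2+2+2+4]=12
d|13:{1,13}  Σφ=1+12=13
d|14:{1,2,7,14}  Σφ=1+1+6+6=14

10, 11, 12, 13, 14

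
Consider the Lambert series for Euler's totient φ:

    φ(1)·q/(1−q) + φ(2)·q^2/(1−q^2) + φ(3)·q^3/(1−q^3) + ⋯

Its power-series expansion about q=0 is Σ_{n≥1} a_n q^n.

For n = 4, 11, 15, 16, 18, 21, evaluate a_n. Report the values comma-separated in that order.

n=4: 4·1 2·2 1·4  φ→[2+1+1]=4
q^11  k|11↦φ(k): 11:10 1:1  a_11=11
n=15: 15·1 5·3 3·5 1·15  φ→[8+4+2+1]=15
d|16:{16,8,4,2,1}  Σφ=8+4+2+1+1=16
q^18  k|18↦φ(k): 1:1 2:1 3:2 6:2 9:6 18:6  a_18=18
[q^21] φ(21)=12,φ(7)=6,φ(3)=2,φ(1)=1 ⇒ 21

4, 11, 15, 16, 18, 21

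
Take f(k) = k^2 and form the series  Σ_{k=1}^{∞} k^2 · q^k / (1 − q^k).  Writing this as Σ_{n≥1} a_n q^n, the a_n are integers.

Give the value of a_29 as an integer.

a_29 = 842

q^29  k|29↦f(k): 1:1 29:841  a_29=842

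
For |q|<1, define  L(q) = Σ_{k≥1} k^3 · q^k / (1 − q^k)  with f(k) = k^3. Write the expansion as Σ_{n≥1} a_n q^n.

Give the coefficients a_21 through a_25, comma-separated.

9632, 11988, 12168, 16380, 15751

d|21:{21,7,3,1}  Σf=9261+343+27+1=9632
n=22: 22·1 11·2 2·11 1·22  f→[10648+1331+8+1]=11988
q^23  k|23↦f(k): 1:1 23:12167  a_23=12168
n=24: 1·24 2·12 3·8 4·6 6·4 8·3 12·2 24·1  f→[1+8+27+64+216+512+1728+13824]=16380
[q^25] f(25)=15625,f(5)=125,f(1)=1 ⇒ 15751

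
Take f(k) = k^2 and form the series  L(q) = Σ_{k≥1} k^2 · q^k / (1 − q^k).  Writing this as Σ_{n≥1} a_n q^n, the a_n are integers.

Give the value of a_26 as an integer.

d|26:{1,2,13,26}  Σf=1+4+169+676=850

a_26 = 850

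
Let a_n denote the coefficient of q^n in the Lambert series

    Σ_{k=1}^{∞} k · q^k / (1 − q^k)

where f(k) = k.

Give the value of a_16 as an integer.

q^16  k|16↦f(k): 16:16 8:8 4:4 2:2 1:1  a_16=31

a_16 = 31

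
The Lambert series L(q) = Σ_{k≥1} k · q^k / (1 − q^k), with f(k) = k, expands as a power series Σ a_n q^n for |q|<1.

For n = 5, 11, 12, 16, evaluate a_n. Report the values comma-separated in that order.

6, 12, 28, 31

n=5: 5·1 1·5  f→[5+1]=6
n=11: 1·11 11·1  f→[1+11]=12
d|12:{12,6,4,3,2,1}  Σf=12+6+4+3+2+1=28
n=16: 16·1 8·2 4·4 2·8 1·16  f→[16+8+4+2+1]=31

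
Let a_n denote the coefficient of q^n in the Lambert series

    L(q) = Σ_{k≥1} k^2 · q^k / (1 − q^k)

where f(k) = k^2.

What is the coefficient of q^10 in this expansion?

d|10:{10,5,2,1}  Σf=100+25+4+1=130

a_10 = 130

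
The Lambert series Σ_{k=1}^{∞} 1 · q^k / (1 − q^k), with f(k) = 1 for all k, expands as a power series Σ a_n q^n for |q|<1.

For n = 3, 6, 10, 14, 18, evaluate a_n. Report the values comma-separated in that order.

2, 4, 4, 4, 6

q^3  k|3↦f(k): 3:1 1:1  a_3=2
n=6: 6·1 3·2 2·3 1·6  f→[1+1+1+1]=4
[q^10] f(10)=1,f(5)=1,f(2)=1,f(1)=1 ⇒ 4
d|14:{14,7,2,1}  Σf=1+1+1+1=4
n=18: 1·18 2·9 3·6 6·3 9·2 18·1  f→[1+1+1+1+1+1]=6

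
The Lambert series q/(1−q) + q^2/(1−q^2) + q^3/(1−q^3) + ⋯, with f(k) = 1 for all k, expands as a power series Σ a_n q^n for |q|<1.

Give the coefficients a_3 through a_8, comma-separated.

2, 3, 2, 4, 2, 4

q^3  k|3↦f(k): 1:1 3:1  a_3=2
d|4:{1,2,4}  Σf=1+1+1=3
n=5: 1·5 5·1  f→[1+1]=2
q^6  k|6↦f(k): 6:1 3:1 2:1 1:1  a_6=4
[q^7] f(1)=1,f(7)=1 ⇒ 2
q^8  k|8↦f(k): 1:1 2:1 4:1 8:1  a_8=4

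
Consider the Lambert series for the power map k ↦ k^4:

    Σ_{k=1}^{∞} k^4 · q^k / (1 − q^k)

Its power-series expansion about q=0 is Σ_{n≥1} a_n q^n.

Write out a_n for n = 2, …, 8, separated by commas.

17, 82, 273, 626, 1394, 2402, 4369

n=2: 2·1 1·2  f→[16+1]=17
[q^3] f(3)=81,f(1)=1 ⇒ 82
q^4  k|4↦f(k): 1:1 2:16 4:256  a_4=273
[q^5] f(5)=625,f(1)=1 ⇒ 626
d|6:{1,2,3,6}  Σf=1+16+81+1296=1394
d|7:{7,1}  Σf=2401+1=2402
[q^8] f(8)=4096,f(4)=256,f(2)=16,f(1)=1 ⇒ 4369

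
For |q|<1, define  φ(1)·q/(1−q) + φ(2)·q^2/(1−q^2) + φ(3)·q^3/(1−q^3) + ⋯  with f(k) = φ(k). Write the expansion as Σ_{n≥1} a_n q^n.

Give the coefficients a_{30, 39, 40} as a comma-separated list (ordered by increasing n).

[q^30] φ(1)=1,φ(2)=1,φ(3)=2,φ(5)=4,φ(6)=2,φ(10)=4,φ(15)=8,φ(30)=8 ⇒ 30
[q^39] φ(1)=1,φ(3)=2,φ(13)=12,φ(39)=24 ⇒ 39
q^40  k|40↦φ(k): 1:1 2:1 4:2 5:4 8:4 10:4 20:8 40:16  a_40=40

30, 39, 40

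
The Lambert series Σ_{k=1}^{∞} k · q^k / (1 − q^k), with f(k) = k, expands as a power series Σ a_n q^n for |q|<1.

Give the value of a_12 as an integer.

a_12 = 28

[q^12] f(1)=1,f(2)=2,f(3)=3,f(4)=4,f(6)=6,f(12)=12 ⇒ 28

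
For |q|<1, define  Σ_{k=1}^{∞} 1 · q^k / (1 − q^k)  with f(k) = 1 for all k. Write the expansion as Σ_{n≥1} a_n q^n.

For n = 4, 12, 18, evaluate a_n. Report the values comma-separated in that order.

3, 6, 6

n=4: 4·1 2·2 1·4  f→[1+1+1]=3
d|12:{1,2,3,4,6,12}  Σf=1+1+1+1+1+1=6
[q^18] f(18)=1,f(9)=1,f(6)=1,f(3)=1,f(2)=1,f(1)=1 ⇒ 6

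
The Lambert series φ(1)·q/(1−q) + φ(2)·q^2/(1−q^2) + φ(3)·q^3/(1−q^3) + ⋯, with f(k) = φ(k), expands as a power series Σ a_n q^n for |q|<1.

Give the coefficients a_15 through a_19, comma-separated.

[q^15] φ(1)=1,φ(3)=2,φ(5)=4,φ(15)=8 ⇒ 15
d|16:{1,2,4,8,16}  Σφ=1+1+2+4+8=16
d|17:{1,17}  Σφ=1+16=17
[q^18] φ(18)=6,φ(9)=6,φ(6)=2,φ(3)=2,φ(2)=1,φ(1)=1 ⇒ 18
q^19  k|19↦φ(k): 19:18 1:1  a_19=19

15, 16, 17, 18, 19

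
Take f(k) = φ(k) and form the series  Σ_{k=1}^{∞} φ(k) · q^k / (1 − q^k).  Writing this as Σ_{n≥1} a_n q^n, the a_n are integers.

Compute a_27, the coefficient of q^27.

n=27: 1·27 3·9 9·3 27·1  φ→[1+2+6+18]=27

a_27 = 27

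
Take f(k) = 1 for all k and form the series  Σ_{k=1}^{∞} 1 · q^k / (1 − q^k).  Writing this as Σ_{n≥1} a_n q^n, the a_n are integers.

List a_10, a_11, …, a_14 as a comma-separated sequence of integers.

n=10: 10·1 5·2 2·5 1·10  f→[1+1+1+1]=4
n=11: 1·11 11·1  f→[1+1]=2
d|12:{1,2,3,4,6,12}  Σf=1+1+1+1+1+1=6
d|13:{13,1}  Σf=1+1=2
[q^14] f(14)=1,f(7)=1,f(2)=1,f(1)=1 ⇒ 4

4, 2, 6, 2, 4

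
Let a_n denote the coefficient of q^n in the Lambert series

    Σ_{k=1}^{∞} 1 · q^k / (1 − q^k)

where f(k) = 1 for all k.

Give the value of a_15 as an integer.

n=15: 1·15 3·5 5·3 15·1  f→[1+1+1+1]=4

a_15 = 4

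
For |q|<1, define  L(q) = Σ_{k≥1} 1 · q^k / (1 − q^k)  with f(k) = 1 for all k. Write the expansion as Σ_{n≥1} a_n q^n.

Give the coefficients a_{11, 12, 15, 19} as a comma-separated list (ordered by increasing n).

d|11:{11,1}  Σf=1+1=2
d|12:{1,2,3,4,6,12}  Σf=1+1+1+1+1+1=6
n=15: 15·1 5·3 3·5 1·15  f→[1+1+1+1]=4
[q^19] f(1)=1,f(19)=1 ⇒ 2

2, 6, 4, 2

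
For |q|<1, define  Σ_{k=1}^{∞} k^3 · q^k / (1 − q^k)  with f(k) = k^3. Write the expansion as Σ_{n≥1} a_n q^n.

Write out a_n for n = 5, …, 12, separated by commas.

126, 252, 344, 585, 757, 1134, 1332, 2044

n=5: 1·5 5·1  f→[1+125]=126
d|6:{6,3,2,1}  Σf=216+27+8+1=252
n=7: 1·7 7·1  f→[1+343]=344
[q^8] f(1)=1,f(2)=8,f(4)=64,f(8)=512 ⇒ 585
d|9:{1,3,9}  Σf=1+27+729=757
[q^10] f(1)=1,f(2)=8,f(5)=125,f(10)=1000 ⇒ 1134
q^11  k|11↦f(k): 11:1331 1:1  a_11=1332
[q^12] f(12)=1728,f(6)=216,f(4)=64,f(3)=27,f(2)=8,f(1)=1 ⇒ 2044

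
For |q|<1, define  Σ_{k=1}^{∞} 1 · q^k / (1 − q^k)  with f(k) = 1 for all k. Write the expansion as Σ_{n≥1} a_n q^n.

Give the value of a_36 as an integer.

a_36 = 9

q^36  k|36↦f(k): 1:1 2:1 3:1 4:1 6:1 9:1 12:1 18:1 36:1  a_36=9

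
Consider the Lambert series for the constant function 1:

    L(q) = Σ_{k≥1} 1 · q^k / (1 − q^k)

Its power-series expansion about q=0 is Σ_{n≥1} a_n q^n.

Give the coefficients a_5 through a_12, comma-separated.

2, 4, 2, 4, 3, 4, 2, 6

n=5: 5·1 1·5  f→[1+1]=2
n=6: 1·6 2·3 3·2 6·1  f→[1+1+1+1]=4
[q^7] f(1)=1,f(7)=1 ⇒ 2
d|8:{1,2,4,8}  Σf=1+1+1+1=4
q^9  k|9↦f(k): 9:1 3:1 1:1  a_9=3
[q^10] f(1)=1,f(2)=1,f(5)=1,f(10)=1 ⇒ 4
d|11:{1,11}  Σf=1+1=2
q^12  k|12↦f(k): 12:1 6:1 4:1 3:1 2:1 1:1  a_12=6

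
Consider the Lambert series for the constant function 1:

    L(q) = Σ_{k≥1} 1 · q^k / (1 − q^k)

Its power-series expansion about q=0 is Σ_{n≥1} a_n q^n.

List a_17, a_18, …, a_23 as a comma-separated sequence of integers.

2, 6, 2, 6, 4, 4, 2

d|17:{17,1}  Σf=1+1=2
n=18: 1·18 2·9 3·6 6·3 9·2 18·1  f→[1+1+1+1+1+1]=6
q^19  k|19↦f(k): 1:1 19:1  a_19=2
d|20:{1,2,4,5,10,20}  Σf=1+1+1+1+1+1=6
d|21:{21,7,3,1}  Σf=1+1+1+1=4
[q^22] f(22)=1,f(11)=1,f(2)=1,f(1)=1 ⇒ 4
[q^23] f(1)=1,f(23)=1 ⇒ 2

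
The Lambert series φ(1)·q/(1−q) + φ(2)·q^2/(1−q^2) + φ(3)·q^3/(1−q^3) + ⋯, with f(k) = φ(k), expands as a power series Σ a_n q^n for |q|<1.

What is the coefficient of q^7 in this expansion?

q^7  k|7↦φ(k): 7:6 1:1  a_7=7

a_7 = 7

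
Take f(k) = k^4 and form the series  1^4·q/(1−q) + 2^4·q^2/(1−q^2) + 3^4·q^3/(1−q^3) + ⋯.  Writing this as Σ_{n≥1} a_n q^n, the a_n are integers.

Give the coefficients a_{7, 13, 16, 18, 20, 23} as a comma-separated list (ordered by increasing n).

2402, 28562, 69905, 112931, 170898, 279842

d|7:{7,1}  Σf=2401+1=2402
d|13:{1,13}  Σf=1+28561=28562
[q^16] f(1)=1,f(2)=16,f(4)=256,f(8)=4096,f(16)=65536 ⇒ 69905
n=18: 18·1 9·2 6·3 3·6 2·9 1·18  f→[104976+6561+1296+81+16+1]=112931
[q^20] f(1)=1,f(2)=16,f(4)=256,f(5)=625,f(10)=10000,f(20)=160000 ⇒ 170898
d|23:{23,1}  Σf=279841+1=279842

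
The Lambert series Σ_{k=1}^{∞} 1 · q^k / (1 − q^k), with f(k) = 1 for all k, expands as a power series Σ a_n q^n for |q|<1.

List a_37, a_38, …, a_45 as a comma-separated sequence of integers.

d|37:{37,1}  Σf=1+1=2
q^38  k|38↦f(k): 1:1 2:1 19:1 38:1  a_38=4
[q^39] f(39)=1,f(13)=1,f(3)=1,f(1)=1 ⇒ 4
n=40: 1·40 2·20 4·10 5·8 8·5 10·4 20·2 40·1  f→[1+1+1+1+1+1+1+1]=8
d|41:{1,41}  Σf=1+1=2
n=42: 42·1 21·2 14·3 7·6 6·7 3·14 2·21 1·42  f→[1+1+1+1+1+1+1+1]=8
q^43  k|43↦f(k): 1:1 43:1  a_43=2
n=44: 44·1 22·2 11·4 4·11 2·22 1·44  f→[1+1+1+1+1+1]=6
d|45:{1,3,5,9,15,45}  Σf=1+1+1+1+1+1=6

2, 4, 4, 8, 2, 8, 2, 6, 6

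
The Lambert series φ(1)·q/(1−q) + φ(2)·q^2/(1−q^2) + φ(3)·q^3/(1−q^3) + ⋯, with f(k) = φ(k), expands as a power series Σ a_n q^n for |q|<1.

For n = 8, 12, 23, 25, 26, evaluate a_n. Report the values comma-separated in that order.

q^8  k|8↦φ(k): 1:1 2:1 4:2 8:4  a_8=8
n=12: 12·1 6·2 4·3 3·4 2·6 1·12  φ→[4+2+2+2+1+1]=12
q^23  k|23↦φ(k): 1:1 23:22  a_23=23
n=25: 25·1 5·5 1·25  φ→[20+4+1]=25
q^26  k|26↦φ(k): 26:12 13:12 2:1 1:1  a_26=26

8, 12, 23, 25, 26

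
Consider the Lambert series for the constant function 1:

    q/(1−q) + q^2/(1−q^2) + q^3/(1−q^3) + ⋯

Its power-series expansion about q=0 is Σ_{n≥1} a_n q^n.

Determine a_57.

n=57: 57·1 19·3 3·19 1·57  f→[1+1+1+1]=4

a_57 = 4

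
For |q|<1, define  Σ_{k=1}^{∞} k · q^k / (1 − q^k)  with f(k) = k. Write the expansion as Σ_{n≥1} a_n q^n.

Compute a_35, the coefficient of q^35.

n=35: 35·1 7·5 5·7 1·35  f→[35+7+5+1]=48

a_35 = 48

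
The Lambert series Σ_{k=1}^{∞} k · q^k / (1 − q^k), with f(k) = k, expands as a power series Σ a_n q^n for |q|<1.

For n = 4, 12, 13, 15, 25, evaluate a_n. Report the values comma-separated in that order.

n=4: 1·4 2·2 4·1  f→[1+2+4]=7
n=12: 12·1 6·2 4·3 3·4 2·6 1·12  f→[12+6+4+3+2+1]=28
n=13: 13·1 1·13  f→[13+1]=14
d|15:{15,5,3,1}  Σf=15+5+3+1=24
[q^25] f(1)=1,f(5)=5,f(25)=25 ⇒ 31

7, 28, 14, 24, 31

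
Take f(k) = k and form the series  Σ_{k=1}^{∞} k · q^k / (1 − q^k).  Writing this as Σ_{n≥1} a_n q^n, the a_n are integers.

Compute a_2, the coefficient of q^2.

q^2  k|2↦f(k): 1:1 2:2  a_2=3

a_2 = 3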